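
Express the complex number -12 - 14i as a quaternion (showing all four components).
-12 - 14i + 0j + 0k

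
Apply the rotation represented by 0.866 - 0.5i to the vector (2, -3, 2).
(2, 0.232, 3.598)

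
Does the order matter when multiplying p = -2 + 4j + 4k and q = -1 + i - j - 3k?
Yes: pq = 18 - 10i + 2j - 2k ≠ 18 + 6i - 6j + 6k = qp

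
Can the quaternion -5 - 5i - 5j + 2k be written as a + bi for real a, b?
No. The quaternion -5 - 5i - 5j + 2k has j-coefficient y = -5 and k-coefficient z = 2, not both zero, so it does not lie in the complex subalgebra spanned by 1 and i.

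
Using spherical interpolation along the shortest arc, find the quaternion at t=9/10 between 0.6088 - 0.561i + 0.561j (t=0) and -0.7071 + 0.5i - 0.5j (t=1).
0.6978 - 0.5065i + 0.5065j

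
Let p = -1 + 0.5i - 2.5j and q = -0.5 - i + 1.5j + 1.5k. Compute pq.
4.75 - 3i - j - 3.25k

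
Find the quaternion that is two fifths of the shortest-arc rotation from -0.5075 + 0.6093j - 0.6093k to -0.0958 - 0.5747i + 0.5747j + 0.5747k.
-0.457 - 0.3291i + 0.8119j - 0.1538k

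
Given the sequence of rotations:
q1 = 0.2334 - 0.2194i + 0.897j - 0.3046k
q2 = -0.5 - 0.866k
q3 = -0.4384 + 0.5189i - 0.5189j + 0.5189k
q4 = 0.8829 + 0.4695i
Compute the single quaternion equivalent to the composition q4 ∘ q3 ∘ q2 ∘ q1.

q2 · q1 = -0.3805 + 0.8865i - 0.2585j - 0.0498k
q3 · q2 · q1 = -0.4015 - 0.4261i + 0.7966j + 0.1503k
q4 · q3 · q2 · q1 = -0.1544 - 0.5647i + 0.6328j + 0.5067k
-0.1544 - 0.5647i + 0.6328j + 0.5067k


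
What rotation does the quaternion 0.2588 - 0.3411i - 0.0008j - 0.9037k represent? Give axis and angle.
axis = (-0.3531, -0.0008, -0.9356), θ = 5π/6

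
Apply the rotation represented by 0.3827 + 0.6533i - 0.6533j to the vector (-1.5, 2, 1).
(-2.427, 1.073, -0.457)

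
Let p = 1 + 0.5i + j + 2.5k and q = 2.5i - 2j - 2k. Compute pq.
5.75 + 5.5i + 5.25j - 5.5k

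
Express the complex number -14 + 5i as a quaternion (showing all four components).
-14 + 5i + 0j + 0k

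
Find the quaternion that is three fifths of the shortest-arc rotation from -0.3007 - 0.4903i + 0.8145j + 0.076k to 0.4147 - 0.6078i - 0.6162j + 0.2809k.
-0.4511 + 0.1892i + 0.8567j - 0.1638k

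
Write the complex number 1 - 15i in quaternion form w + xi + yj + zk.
1 - 15i + 0j + 0k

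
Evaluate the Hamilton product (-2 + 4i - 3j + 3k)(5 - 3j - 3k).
-10 + 38i + 3j + 9k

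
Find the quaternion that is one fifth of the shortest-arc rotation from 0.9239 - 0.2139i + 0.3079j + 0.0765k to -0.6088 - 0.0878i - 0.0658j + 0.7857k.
0.9382 - 0.1624i + 0.2798j - 0.1227k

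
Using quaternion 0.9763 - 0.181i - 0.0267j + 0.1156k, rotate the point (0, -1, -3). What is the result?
(0.498, -1.949, -2.44)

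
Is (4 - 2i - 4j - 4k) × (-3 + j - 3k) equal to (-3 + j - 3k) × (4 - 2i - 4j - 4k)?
No: pq = -20 + 22i + 10j - 2k ≠ -20 - 10i + 22j + 2k = qp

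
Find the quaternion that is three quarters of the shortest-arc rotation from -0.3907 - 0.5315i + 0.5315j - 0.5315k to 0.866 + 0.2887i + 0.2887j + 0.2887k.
-0.8254 - 0.3955i - 0.0767j - 0.3955k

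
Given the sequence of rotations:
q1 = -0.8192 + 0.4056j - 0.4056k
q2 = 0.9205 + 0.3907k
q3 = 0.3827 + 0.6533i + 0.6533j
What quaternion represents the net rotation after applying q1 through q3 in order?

q2 · q1 = -0.5956 - 0.1585i + 0.3734j - 0.6934k
q3 · q2 · q1 = -0.3683 - 0.9028i + 0.2068j + 0.0821k
-0.3683 - 0.9028i + 0.2068j + 0.0821k


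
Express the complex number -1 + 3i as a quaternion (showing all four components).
-1 + 3i + 0j + 0k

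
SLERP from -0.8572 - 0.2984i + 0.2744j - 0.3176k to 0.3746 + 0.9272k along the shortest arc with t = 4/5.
-0.512 - 0.0684i + 0.0629j - 0.854k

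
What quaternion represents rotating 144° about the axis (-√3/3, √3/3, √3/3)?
0.309 - 0.5491i + 0.5491j + 0.5491k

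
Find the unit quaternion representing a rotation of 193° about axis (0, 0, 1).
-0.1132 + 0.9936k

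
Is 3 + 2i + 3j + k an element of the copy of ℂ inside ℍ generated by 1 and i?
No. The quaternion 3 + 2i + 3j + k has j-coefficient y = 3 and k-coefficient z = 1, not both zero, so it does not lie in the complex subalgebra spanned by 1 and i.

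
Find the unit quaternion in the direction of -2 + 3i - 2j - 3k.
-0.3922 + 0.5883i - 0.3922j - 0.5883k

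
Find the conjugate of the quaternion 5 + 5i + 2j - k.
5 - 5i - 2j + k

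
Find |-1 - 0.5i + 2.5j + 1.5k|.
3.122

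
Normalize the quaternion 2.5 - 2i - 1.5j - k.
0.6804 - 0.5443i - 0.4082j - 0.2722k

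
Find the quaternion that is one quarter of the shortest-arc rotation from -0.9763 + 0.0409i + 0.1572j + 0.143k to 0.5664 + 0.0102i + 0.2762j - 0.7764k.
-0.9405 + 0.0297i + 0.0467j + 0.3354k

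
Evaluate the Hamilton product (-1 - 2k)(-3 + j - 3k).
-3 + 2i - j + 9k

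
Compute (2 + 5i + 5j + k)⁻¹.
0.0364 - 0.0909i - 0.0909j - 0.0182k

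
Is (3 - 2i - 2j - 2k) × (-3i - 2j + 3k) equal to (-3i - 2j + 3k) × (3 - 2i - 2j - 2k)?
No: pq = -4 - 19i + 6j + 7k ≠ -4 + i - 18j + 11k = qp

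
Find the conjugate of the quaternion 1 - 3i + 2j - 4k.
1 + 3i - 2j + 4k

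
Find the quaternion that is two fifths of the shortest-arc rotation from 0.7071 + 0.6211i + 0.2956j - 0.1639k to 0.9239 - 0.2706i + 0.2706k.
0.932 + 0.299i + 0.2041j + 0.0168k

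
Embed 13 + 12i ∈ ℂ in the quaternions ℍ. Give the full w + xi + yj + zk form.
13 + 12i + 0j + 0k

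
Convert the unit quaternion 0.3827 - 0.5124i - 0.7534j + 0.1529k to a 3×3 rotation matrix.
[[-0.182, 0.6551, -0.7333], [0.8891, 0.4281, 0.1618], [0.42, -0.6226, -0.6603]]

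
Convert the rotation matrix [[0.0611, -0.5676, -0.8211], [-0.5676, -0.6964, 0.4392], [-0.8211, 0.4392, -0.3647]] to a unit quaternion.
0.7284i - 0.3896j - 0.5636k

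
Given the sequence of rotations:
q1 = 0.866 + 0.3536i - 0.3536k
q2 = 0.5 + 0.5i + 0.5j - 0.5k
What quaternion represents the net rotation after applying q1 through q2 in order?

q2 · q1 = 0.0794 + 0.433i + 0.433j - 0.7866k
0.0794 + 0.433i + 0.433j - 0.7866k


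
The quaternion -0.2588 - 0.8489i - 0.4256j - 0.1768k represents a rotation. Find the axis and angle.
axis = (-0.8788, -0.4406, -0.183), θ = 7π/6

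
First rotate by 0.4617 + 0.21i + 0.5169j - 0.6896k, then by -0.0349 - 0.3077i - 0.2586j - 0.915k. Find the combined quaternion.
-0.4488 + 0.5019i - 0.5418j - 0.5031k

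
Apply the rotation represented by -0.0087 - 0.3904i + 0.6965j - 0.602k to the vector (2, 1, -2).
(-2.86, 0.594, 0.683)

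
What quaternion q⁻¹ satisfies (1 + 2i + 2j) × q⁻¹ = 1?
0.1111 - 0.2222i - 0.2222j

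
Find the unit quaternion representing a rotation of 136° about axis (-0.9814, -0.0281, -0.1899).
0.3746 - 0.9099i - 0.0261j - 0.1761k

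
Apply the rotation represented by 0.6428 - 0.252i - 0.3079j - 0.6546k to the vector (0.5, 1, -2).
(1.105, -1.781, -0.925)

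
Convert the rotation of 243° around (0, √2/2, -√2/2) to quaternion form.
-0.5225 + 0.6029j - 0.6029k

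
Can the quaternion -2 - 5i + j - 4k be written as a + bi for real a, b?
No. The quaternion -2 - 5i + j - 4k has j-coefficient y = 1 and k-coefficient z = -4, not both zero, so it does not lie in the complex subalgebra spanned by 1 and i.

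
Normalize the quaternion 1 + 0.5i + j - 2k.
0.4 + 0.2i + 0.4j - 0.8k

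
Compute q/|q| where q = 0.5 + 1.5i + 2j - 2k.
0.1543 + 0.4629i + 0.6172j - 0.6172k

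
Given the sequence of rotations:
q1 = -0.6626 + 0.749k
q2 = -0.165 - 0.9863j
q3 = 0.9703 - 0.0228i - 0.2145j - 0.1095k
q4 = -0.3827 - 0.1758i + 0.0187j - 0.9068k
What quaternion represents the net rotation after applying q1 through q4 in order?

q2 · q1 = 0.1093 - 0.7387i + 0.6535j - 0.1236k
q3 · q2 · q1 = 0.2159 - 0.6212i + 0.6887j - 0.3052k
q4 · q3 · q2 · q1 = -0.4815 + 0.8186i + 0.2501j - 0.1884k
-0.4815 + 0.8186i + 0.2501j - 0.1884k


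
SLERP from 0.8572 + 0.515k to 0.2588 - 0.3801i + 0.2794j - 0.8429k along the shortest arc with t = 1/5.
0.7049 + 0.1043i - 0.0766j + 0.6974k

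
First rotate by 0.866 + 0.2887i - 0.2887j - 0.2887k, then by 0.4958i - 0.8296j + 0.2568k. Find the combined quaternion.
-0.3085 + 0.743i - 0.5012j + 0.3188k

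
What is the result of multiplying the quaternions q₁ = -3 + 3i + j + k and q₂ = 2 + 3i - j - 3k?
-11 - 5i + 17j + 5k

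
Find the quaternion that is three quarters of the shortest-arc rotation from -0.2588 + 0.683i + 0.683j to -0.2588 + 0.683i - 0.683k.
-0.2862 + 0.7554i + 0.2014j - 0.554k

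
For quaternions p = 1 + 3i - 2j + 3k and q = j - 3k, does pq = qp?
No: pq = 11 + 3i + 10j ≠ 11 - 3i - 8j - 6k = qp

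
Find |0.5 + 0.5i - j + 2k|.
2.345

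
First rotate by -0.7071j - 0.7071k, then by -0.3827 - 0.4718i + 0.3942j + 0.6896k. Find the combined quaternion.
0.7664 + 0.2089i - 0.063j + 0.6042k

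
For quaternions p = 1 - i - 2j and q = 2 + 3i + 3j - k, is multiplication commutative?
No: pq = 11 + 3i - 2j + 2k ≠ 11 - i - 4k = qp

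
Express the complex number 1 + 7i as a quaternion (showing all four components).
1 + 7i + 0j + 0k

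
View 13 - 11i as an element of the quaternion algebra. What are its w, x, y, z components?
13 - 11i + 0j + 0k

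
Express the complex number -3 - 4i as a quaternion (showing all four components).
-3 - 4i + 0j + 0k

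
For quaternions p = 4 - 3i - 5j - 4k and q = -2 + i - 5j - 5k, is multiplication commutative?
No: pq = -50 + 15i - 29j + 8k ≠ -50 + 5i + 9j - 32k = qp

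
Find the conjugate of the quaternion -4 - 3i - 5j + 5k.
-4 + 3i + 5j - 5k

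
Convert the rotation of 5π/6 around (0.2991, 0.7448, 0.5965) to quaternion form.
0.2588 + 0.2889i + 0.7194j + 0.5762k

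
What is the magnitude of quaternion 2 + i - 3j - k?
√15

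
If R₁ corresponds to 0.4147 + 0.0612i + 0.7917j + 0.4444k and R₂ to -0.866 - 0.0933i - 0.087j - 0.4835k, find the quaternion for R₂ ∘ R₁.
-0.0697 + 0.2524i - 0.7098j - 0.6539k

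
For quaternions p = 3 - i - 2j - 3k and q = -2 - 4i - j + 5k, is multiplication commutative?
No: pq = 3 - 23i + 18j + 14k ≠ 3 + 3i - 16j + 28k = qp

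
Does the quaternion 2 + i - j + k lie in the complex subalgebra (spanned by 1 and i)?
No. The quaternion 2 + i - j + k has j-coefficient y = -1 and k-coefficient z = 1, not both zero, so it does not lie in the complex subalgebra spanned by 1 and i.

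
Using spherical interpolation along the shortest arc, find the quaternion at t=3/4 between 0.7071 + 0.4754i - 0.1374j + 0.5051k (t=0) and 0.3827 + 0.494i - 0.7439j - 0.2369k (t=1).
0.5256 + 0.5471i - 0.6501j - 0.0422k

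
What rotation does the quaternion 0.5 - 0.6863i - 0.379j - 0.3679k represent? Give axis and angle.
axis = (-0.7925, -0.4376, -0.4248), θ = 2π/3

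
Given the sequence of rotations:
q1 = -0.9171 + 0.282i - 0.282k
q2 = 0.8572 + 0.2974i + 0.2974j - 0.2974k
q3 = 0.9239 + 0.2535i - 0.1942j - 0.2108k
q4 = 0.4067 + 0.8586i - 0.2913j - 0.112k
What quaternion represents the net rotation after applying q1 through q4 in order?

q2 · q1 = -0.9539 - 0.1149i - 0.2727j - 0.0529k
q3 · q2 · q1 = -0.9163 - 0.3952i - 0.0291j + 0.0608k
q4 · q3 · q2 · q1 = -0.035 - 0.9684i + 0.2471j - 0.0128k
-0.035 - 0.9684i + 0.2471j - 0.0128k


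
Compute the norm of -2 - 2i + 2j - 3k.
√21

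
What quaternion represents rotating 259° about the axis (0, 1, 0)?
-0.6361 + 0.7716j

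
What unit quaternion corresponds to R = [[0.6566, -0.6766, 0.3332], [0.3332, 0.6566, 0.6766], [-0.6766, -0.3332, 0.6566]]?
0.8617 - 0.293i + 0.293j + 0.293k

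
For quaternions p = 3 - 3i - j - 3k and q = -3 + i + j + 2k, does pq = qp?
No: pq = 1 + 13i + 9j + 13k ≠ 1 + 11i + 3j + 17k = qp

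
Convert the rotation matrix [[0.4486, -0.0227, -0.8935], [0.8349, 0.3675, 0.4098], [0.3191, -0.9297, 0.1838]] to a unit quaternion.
0.7071 - 0.4736i - 0.4287j + 0.3032k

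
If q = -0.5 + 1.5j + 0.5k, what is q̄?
-0.5 - 1.5j - 0.5k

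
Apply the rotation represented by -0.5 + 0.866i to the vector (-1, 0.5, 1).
(-1, 0.616, -0.933)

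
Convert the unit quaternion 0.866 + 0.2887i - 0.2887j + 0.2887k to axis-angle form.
axis = (√3/3, -√3/3, √3/3), θ = π/3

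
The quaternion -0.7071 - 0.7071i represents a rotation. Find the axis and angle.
axis = (-1, 0, 0), θ = 3π/2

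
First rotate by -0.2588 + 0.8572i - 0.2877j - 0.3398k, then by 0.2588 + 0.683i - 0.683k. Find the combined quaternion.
-0.8845 - 0.1514i - 0.4278j - 0.1077k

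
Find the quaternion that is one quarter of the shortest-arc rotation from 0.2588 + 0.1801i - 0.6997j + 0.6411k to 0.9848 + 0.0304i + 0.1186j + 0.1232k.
0.551 + 0.1653i - 0.5631j + 0.5932k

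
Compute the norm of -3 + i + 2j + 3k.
√23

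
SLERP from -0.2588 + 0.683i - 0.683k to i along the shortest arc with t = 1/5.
-0.2159 + 0.793i - 0.5697k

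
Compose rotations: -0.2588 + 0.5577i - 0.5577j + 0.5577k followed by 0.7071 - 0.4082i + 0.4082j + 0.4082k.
0.0447 + 0.9553i - 0.0447j + 0.2887k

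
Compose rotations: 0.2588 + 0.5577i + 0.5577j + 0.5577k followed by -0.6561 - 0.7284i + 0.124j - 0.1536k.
0.2529 - 0.3996i - 0.0132j - 0.881k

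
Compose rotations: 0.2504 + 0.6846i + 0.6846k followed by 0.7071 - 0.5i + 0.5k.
0.1771 + 0.3589i + 0.6846j + 0.6093k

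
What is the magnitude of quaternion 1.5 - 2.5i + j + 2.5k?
3.969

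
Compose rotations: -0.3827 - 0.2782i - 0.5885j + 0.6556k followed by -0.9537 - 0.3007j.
0.188 + 0.0682i + 0.6763j - 0.7089k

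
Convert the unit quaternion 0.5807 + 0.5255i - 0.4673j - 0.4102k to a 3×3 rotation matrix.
[[0.2267, -0.0147, -0.9738], [-0.9675, 0.1112, -0.2269], [0.1116, 0.9937, 0.011]]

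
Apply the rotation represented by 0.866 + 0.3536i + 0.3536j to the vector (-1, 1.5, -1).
(-0.987, 1.487, 1.031)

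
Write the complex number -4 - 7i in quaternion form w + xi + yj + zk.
-4 - 7i + 0j + 0k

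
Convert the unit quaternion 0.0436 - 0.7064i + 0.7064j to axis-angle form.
axis = (-√2/2, √2/2, 0), θ = 175°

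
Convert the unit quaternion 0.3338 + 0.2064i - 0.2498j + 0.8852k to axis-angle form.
axis = (0.219, -0.265, 0.9391), θ = 141°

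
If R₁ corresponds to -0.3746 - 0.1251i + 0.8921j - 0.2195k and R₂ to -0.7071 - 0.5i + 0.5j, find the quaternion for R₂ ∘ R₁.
-0.2437 + 0.166i - 0.9279j - 0.2283k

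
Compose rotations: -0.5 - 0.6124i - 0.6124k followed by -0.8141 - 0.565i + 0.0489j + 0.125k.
0.1376 + 0.7511i - 0.447j + 0.466k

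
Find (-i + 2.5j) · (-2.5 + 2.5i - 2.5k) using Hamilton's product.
2.5 - 3.75i - 8.75j - 6.25k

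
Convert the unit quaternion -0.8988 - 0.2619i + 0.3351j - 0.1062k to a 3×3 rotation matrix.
[[0.7529, -0.3664, -0.5467], [0.0154, 0.8403, -0.542], [0.658, 0.3996, 0.6382]]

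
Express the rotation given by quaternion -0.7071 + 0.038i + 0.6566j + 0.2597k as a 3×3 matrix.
[[0.0029, 0.4172, -0.9088], [-0.3174, 0.8622, 0.3948], [0.9483, 0.2873, 0.1349]]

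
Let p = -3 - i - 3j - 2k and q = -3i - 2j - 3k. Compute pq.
-15 + 14i + 9j + 2k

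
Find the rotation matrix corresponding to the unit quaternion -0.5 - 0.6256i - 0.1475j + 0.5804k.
[[0.2828, 0.765, -0.5787], [-0.3958, -0.4565, -0.7968], [-0.8737, 0.4544, 0.1737]]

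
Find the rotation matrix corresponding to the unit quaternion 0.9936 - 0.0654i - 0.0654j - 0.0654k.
[[0.9829, 0.1385, -0.1214], [-0.1214, 0.9829, 0.1385], [0.1385, -0.1214, 0.9829]]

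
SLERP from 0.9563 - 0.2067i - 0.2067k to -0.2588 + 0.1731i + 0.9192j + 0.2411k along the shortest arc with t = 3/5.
0.6644 - 0.2273i - 0.6564j - 0.2758k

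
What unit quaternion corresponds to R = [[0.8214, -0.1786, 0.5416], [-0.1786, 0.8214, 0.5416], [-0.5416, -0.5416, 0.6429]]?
0.9063 - 0.2988i + 0.2988j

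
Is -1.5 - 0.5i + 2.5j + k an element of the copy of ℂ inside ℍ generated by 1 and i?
No. The quaternion -1.5 - 0.5i + 2.5j + k has j-coefficient y = 2.5 and k-coefficient z = 1, not both zero, so it does not lie in the complex subalgebra spanned by 1 and i.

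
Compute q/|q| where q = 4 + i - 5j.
0.6172 + 0.1543i - 0.7715j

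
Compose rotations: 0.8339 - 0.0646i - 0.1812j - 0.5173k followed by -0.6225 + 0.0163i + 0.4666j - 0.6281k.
-0.7584 - 0.3014i + 0.5509j - 0.1746k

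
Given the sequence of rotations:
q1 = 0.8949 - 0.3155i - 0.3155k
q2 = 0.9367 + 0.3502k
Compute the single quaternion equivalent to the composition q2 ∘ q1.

q2 · q1 = 0.9487 - 0.2955i - 0.1105j + 0.0179k
0.9487 - 0.2955i - 0.1105j + 0.0179k


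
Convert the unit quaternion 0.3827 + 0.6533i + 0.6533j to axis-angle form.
axis = (√2/2, √2/2, 0), θ = 3π/4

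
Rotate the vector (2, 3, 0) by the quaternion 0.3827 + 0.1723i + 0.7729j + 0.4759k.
(-1.589, 2.724, 1.747)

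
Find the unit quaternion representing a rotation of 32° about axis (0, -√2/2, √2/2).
0.9613 - 0.1949j + 0.1949k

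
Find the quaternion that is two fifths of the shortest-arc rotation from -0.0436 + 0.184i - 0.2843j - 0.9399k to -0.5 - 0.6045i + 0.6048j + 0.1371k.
0.2144 + 0.4252i - 0.4957j - 0.7263k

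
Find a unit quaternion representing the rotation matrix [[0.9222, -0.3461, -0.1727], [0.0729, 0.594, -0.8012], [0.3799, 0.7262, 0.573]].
0.8788 + 0.4345i - 0.1572j + 0.1192k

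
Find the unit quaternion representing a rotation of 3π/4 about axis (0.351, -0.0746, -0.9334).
0.3827 + 0.3243i - 0.0689j - 0.8623k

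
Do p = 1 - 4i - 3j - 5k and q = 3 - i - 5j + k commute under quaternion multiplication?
No: pq = -11 - 41i - 5j + 3k ≠ -11 + 15i - 23j - 31k = qp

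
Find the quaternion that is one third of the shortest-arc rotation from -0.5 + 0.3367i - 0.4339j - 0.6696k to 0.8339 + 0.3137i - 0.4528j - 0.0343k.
-0.8149 + 0.1328i - 0.1481j - 0.5443k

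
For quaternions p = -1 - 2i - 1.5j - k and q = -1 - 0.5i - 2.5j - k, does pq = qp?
No: pq = -4.75 + 1.5i + 2.5j + 6.25k ≠ -4.75 + 3.5i + 5.5j - 2.25k = qp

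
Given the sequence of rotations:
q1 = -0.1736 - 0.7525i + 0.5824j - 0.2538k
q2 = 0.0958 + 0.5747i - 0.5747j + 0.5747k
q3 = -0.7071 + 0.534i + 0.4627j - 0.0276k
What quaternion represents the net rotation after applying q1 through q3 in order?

q2 · q1 = 0.8964 - 0.3607i - 0.131j - 0.2218k
q3 · q2 · q1 = -0.3867 + 0.6275i + 0.6358j + 0.229k
-0.3867 + 0.6275i + 0.6358j + 0.229k


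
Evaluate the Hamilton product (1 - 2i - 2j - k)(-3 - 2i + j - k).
-6 + 7i + 7j - 4k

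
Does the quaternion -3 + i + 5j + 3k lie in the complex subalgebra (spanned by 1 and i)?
No. The quaternion -3 + i + 5j + 3k has j-coefficient y = 5 and k-coefficient z = 3, not both zero, so it does not lie in the complex subalgebra spanned by 1 and i.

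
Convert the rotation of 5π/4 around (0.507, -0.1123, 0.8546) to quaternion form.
-0.3827 + 0.4684i - 0.1038j + 0.7895k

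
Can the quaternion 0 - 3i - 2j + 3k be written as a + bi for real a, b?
No. The quaternion -3i - 2j + 3k has j-coefficient y = -2 and k-coefficient z = 3, not both zero, so it does not lie in the complex subalgebra spanned by 1 and i.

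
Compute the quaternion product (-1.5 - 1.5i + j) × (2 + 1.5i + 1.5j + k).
-2.25 - 4.25i + 1.25j - 5.25k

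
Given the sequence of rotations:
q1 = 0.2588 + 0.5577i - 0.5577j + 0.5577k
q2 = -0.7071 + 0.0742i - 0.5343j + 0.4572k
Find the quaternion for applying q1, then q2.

q2 · q1 = -0.7773 - 0.4181i + 0.4697j - 0.0194k
-0.7773 - 0.4181i + 0.4697j - 0.0194k


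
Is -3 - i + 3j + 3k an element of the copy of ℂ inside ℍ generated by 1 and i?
No. The quaternion -3 - i + 3j + 3k has j-coefficient y = 3 and k-coefficient z = 3, not both zero, so it does not lie in the complex subalgebra spanned by 1 and i.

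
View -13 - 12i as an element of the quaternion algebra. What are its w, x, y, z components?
-13 - 12i + 0j + 0k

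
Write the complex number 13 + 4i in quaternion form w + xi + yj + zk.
13 + 4i + 0j + 0k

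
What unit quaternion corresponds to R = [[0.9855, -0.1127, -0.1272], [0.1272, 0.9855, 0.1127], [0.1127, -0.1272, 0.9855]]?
0.9945 - 0.0603i - 0.0603j + 0.0603k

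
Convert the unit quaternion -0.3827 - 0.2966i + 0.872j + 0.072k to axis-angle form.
axis = (-0.321, 0.9439, 0.0779), θ = 5π/4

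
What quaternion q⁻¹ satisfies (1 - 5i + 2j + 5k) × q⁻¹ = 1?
0.0182 + 0.0909i - 0.0364j - 0.0909k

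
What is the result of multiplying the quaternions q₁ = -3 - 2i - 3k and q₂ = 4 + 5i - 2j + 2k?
4 - 29i - 5j - 14k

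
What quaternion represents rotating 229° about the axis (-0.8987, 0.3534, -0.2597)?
-0.4147 - 0.8178i + 0.3216j - 0.2363k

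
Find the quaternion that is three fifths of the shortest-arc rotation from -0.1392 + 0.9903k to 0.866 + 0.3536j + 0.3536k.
0.5674 + 0.2615j + 0.7808k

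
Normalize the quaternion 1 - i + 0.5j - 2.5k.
0.343 - 0.343i + 0.1715j - 0.8575k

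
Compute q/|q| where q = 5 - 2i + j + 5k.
0.6742 - 0.2697i + 0.1348j + 0.6742k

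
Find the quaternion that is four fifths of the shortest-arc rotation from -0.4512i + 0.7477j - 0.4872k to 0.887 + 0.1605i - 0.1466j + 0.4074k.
-0.777 - 0.2547i + 0.3175j - 0.4801k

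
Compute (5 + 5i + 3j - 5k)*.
5 - 5i - 3j + 5k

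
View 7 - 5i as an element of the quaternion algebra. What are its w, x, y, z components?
7 - 5i + 0j + 0k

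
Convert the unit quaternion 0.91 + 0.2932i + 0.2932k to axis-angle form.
axis = (√2/2, 0, √2/2), θ = 49°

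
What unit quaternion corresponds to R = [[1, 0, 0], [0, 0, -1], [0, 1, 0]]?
0.7071 + 0.7071i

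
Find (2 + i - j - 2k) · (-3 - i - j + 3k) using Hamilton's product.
-10i + 10k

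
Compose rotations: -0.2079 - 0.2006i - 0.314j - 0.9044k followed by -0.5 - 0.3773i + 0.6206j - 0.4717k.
-0.2035 - 0.5306i - 0.2186j + 0.7932k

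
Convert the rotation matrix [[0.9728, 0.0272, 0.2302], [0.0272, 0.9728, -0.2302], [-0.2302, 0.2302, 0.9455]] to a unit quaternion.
0.9863 + 0.1167i + 0.1167j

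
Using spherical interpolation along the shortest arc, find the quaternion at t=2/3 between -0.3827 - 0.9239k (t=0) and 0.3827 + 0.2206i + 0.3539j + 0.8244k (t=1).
-0.3908 - 0.1497i - 0.2401j - 0.8759k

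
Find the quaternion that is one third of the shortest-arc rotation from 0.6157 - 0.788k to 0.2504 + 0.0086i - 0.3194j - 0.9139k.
0.5072 + 0.003i - 0.1106j - 0.8547k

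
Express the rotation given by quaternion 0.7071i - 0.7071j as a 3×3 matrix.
[[0, -1, 0], [-1, 0, 0], [0, 0, -1]]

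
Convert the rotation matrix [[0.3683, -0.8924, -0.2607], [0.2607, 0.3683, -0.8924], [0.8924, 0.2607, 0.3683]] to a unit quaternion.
0.7254 + 0.3974i - 0.3974j + 0.3974k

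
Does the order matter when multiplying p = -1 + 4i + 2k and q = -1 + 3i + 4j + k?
Yes: pq = -13 - 15i - 2j + 13k ≠ -13 + i - 6j - 19k = qp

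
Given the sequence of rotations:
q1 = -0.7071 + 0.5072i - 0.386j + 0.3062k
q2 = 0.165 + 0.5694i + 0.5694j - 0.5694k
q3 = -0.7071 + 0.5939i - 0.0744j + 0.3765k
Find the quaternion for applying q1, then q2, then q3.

q2 · q1 = -0.0113 - 0.3644i - 0.9295j - 0.0554k
q3 · q2 · q1 = 0.1761 + 0.605i + 0.5538j - 0.5442k
0.1761 + 0.605i + 0.5538j - 0.5442k


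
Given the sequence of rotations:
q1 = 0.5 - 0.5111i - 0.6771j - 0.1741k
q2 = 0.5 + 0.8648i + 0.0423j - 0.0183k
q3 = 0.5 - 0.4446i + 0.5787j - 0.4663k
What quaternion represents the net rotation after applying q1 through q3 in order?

q2 · q1 = 0.7175 + 0.1571i - 0.1575j - 0.6601k
q3 · q2 · q1 = 0.2119 - 0.6959i - 0.0303j - 0.6855k
0.2119 - 0.6959i - 0.0303j - 0.6855k


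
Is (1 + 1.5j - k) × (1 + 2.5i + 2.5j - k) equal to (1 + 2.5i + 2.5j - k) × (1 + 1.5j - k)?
No: pq = -3.75 + 3.5i + 1.5j - 5.75k ≠ -3.75 + 1.5i + 6.5j + 1.75k = qp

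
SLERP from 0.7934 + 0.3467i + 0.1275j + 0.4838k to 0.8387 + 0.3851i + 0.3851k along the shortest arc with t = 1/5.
0.8044 + 0.3552i + 0.1022j + 0.4651k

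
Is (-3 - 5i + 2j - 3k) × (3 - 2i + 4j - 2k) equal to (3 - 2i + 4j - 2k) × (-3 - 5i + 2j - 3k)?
No: pq = -33 - i - 10j - 19k ≠ -33 - 17i - 2j + 13k = qp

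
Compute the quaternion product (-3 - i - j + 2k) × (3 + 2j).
-7 - 7i - 9j + 4k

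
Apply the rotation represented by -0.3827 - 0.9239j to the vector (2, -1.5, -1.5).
(-2.475, -1.5, -0.354)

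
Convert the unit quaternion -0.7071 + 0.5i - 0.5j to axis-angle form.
axis = (√2/2, -√2/2, 0), θ = 3π/2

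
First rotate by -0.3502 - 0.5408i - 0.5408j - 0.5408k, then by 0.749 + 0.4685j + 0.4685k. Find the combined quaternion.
0.2444 - 0.4051i - 0.8225j - 0.3158k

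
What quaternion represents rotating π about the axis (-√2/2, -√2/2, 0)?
-0.7071i - 0.7071j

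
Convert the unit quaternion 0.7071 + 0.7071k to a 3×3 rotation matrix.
[[0, -1, 0], [1, 0, 0], [0, 0, 1]]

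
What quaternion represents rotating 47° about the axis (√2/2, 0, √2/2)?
0.9171 + 0.282i + 0.282k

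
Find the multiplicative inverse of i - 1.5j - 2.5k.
-0.1053i + 0.1579j + 0.2632k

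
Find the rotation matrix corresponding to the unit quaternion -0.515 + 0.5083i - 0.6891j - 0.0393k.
[[0.0472, -0.741, 0.6698], [-0.6601, 0.4802, 0.5777], [-0.7497, -0.4694, -0.4665]]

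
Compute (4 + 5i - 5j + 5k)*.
4 - 5i + 5j - 5k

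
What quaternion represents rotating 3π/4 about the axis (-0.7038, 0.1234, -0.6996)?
0.3827 - 0.6502i + 0.114j - 0.6463k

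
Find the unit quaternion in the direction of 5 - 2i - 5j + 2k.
0.6565 - 0.2626i - 0.6565j + 0.2626k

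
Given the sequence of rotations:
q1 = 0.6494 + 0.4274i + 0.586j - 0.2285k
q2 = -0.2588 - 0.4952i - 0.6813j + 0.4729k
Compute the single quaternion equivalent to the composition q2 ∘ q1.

q2 · q1 = 0.5509 - 0.5536i - 0.5051j + 0.3672k
0.5509 - 0.5536i - 0.5051j + 0.3672k


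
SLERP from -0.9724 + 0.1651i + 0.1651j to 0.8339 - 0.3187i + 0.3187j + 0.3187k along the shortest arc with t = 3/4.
-0.9025 + 0.29i - 0.2022j - 0.2461k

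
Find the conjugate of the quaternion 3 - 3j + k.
3 + 3j - k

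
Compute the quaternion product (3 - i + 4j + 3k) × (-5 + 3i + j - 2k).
-10 + 3i - 10j - 34k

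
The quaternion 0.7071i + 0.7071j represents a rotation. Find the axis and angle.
axis = (√2/2, √2/2, 0), θ = π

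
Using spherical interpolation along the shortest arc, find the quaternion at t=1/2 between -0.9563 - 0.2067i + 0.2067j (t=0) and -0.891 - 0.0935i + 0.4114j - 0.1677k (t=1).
-0.9339 - 0.1518i + 0.3125j - 0.0848k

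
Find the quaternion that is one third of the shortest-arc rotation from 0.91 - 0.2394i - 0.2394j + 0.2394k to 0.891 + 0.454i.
0.9709 - 0.003i - 0.1695j + 0.1695k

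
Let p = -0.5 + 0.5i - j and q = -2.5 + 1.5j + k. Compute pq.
2.75 - 2.25i + 1.25j + 0.25k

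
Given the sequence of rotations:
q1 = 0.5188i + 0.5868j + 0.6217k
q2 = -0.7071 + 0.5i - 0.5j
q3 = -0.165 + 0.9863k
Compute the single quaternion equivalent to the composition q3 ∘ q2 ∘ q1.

q2 · q1 = 0.034 - 0.6777i - 0.7258j + 0.1132k
q3 · q2 · q1 = -0.1173 + 0.8277i - 0.5487j + 0.0149k
-0.1173 + 0.8277i - 0.5487j + 0.0149k


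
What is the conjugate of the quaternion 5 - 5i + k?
5 + 5i - k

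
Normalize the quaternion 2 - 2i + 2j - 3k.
0.4364 - 0.4364i + 0.4364j - 0.6547k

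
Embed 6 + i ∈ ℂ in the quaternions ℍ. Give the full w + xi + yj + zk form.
6 + i + 0j + 0k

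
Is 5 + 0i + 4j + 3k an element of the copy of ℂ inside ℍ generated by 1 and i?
No. The quaternion 5 + 4j + 3k has j-coefficient y = 4 and k-coefficient z = 3, not both zero, so it does not lie in the complex subalgebra spanned by 1 and i.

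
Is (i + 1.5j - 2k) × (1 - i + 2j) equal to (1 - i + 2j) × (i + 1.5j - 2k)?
No: pq = -2 + 5i + 3.5j + 1.5k ≠ -2 - 3i - 0.5j - 5.5k = qp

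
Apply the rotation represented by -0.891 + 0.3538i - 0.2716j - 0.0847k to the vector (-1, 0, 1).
(-0.414, 0.718, 1.146)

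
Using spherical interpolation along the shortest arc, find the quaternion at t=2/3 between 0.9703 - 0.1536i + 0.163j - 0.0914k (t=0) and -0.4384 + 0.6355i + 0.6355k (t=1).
0.6906 - 0.5213i + 0.0624j - 0.4975k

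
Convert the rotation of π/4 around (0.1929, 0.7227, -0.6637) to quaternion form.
0.9239 + 0.0738i + 0.2766j - 0.254k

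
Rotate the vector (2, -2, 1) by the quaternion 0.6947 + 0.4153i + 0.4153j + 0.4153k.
(2.006, 0.992, -1.998)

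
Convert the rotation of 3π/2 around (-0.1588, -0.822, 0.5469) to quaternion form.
-0.7071 - 0.1123i - 0.5812j + 0.3867k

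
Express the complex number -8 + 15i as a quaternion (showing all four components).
-8 + 15i + 0j + 0k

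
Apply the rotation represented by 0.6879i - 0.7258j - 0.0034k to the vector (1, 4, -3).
(-4.034, -0.799, 3.015)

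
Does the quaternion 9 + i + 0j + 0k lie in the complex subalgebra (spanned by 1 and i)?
Yes. The quaternion 9 + i has j- and k-coefficients y = z = 0, so it lies in the complex subalgebra spanned by 1 and i.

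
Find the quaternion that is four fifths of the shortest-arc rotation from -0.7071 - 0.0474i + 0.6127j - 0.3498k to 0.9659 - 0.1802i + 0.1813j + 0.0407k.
-0.983 + 0.1417i - 0.0112j - 0.1158k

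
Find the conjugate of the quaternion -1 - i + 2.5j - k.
-1 + i - 2.5j + k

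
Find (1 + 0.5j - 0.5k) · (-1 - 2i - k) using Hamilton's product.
-1.5 - 2.5i + 0.5j + 0.5k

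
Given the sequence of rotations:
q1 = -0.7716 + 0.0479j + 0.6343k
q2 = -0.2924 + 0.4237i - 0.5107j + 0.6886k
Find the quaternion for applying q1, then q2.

q2 · q1 = -0.1867 - 0.6838i + 0.1113j - 0.6965k
-0.1867 - 0.6838i + 0.1113j - 0.6965k


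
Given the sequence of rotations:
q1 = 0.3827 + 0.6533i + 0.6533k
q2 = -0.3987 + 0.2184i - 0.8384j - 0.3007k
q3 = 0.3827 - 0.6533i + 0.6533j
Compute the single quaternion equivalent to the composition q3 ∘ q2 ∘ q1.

q2 · q1 = -0.0988 - 0.7246i - 0.66j + 0.1722k
q3 · q2 · q1 = -0.08 - 0.1003i - 0.2046j + 0.9705k
-0.08 - 0.1003i - 0.2046j + 0.9705k


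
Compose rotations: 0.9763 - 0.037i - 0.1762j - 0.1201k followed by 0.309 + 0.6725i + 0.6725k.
0.4073 + 0.7636i + 0.0014j + 0.501k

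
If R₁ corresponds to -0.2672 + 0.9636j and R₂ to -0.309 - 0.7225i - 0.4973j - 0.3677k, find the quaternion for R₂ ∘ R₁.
0.5618 + 0.5474i - 0.1649j - 0.598k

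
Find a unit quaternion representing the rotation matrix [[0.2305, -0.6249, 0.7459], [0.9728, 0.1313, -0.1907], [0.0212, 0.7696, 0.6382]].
0.7071 + 0.3395i + 0.2562j + 0.5649k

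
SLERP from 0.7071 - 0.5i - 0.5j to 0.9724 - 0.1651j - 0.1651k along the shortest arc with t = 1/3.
0.8417 - 0.3488i - 0.408j - 0.0592k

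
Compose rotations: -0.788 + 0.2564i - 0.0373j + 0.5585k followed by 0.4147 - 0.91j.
-0.3607 - 0.4019i + 0.7016j + 0.4649k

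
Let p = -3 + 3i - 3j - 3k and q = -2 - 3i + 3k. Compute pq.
24 - 6i + 6j - 12k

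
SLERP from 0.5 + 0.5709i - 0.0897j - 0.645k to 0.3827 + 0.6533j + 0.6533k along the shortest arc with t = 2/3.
-0.085 + 0.2464i - 0.5522j - 0.7919k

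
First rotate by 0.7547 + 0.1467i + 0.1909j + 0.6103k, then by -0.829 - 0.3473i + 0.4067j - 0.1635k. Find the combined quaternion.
-0.5526 - 0.1043i + 0.3367j - 0.7553k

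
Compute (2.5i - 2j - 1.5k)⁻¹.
-0.2i + 0.16j + 0.12k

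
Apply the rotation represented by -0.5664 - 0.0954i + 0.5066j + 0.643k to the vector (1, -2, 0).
(-1.604, -1.135, -1.068)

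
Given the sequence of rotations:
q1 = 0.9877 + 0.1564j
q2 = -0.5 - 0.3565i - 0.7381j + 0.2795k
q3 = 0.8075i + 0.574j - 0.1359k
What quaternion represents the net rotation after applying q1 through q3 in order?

q2 · q1 = -0.3784 - 0.3958i - 0.8072j + 0.2203k
q3 · q2 · q1 = 0.8129 - 0.2888i - 0.3413j - 0.3732k
0.8129 - 0.2888i - 0.3413j - 0.3732k


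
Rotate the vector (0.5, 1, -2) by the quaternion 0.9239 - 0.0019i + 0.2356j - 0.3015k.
(0.037, 0.816, -2.141)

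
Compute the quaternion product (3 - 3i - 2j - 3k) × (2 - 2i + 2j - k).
1 - 4i + 5j - 19k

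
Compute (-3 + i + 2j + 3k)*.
-3 - i - 2j - 3k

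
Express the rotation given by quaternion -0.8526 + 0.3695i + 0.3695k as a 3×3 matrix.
[[0.7269, 0.6301, 0.2731], [-0.6301, 0.4539, 0.6301], [0.2731, -0.6301, 0.7269]]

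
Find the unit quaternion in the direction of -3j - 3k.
-0.7071j - 0.7071k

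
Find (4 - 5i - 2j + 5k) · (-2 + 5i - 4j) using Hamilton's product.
9 + 50i + 13j + 20k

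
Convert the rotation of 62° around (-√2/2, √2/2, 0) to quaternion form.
0.8572 - 0.3642i + 0.3642j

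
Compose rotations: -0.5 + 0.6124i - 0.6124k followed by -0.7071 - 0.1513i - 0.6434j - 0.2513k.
0.2923 + 0.0366i + 0.0751j + 0.9527k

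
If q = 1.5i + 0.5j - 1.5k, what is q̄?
-1.5i - 0.5j + 1.5k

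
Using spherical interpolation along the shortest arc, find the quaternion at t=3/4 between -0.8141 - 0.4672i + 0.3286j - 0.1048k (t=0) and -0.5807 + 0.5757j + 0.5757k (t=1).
-0.6986 - 0.1341i + 0.5553j + 0.4309k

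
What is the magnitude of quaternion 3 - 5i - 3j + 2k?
√47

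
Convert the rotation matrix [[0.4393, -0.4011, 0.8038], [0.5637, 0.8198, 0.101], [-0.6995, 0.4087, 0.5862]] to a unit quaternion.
0.8434 + 0.0912i + 0.4456j + 0.286k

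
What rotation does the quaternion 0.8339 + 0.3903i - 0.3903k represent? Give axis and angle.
axis = (√2/2, 0, -√2/2), θ = 67°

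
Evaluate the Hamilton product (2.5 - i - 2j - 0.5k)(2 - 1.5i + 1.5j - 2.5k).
5.25 - 2j - 11.75k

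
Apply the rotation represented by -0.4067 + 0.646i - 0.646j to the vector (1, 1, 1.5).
(0.119, 0.119, -2.055)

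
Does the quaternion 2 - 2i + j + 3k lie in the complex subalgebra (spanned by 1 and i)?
No. The quaternion 2 - 2i + j + 3k has j-coefficient y = 1 and k-coefficient z = 3, not both zero, so it does not lie in the complex subalgebra spanned by 1 and i.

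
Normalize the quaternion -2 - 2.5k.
-0.6247 - 0.7809k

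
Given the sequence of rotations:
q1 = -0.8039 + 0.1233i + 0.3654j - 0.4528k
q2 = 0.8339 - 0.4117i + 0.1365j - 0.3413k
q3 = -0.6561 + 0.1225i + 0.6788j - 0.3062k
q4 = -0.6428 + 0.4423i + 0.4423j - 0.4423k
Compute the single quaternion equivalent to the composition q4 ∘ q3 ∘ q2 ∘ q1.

q2 · q1 = -0.824 + 0.4967i - 0.0335j - 0.2705k
q3 · q2 · q1 = 0.4197 - 0.6207i - 0.6563j + 0.0885k
q4 · q3 · q2 · q1 = 0.3342 + 0.3335i + 0.8429j - 0.2583k
0.3342 + 0.3335i + 0.8429j - 0.2583k


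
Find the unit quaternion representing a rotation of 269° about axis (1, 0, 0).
-0.7009 + 0.7133i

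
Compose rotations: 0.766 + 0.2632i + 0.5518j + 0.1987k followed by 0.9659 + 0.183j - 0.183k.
0.6753 + 0.3916i + 0.625j + 0.0036k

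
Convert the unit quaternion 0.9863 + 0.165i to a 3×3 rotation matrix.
[[1, 0, 0], [0, 0.9456, -0.3255], [0, 0.3255, 0.9456]]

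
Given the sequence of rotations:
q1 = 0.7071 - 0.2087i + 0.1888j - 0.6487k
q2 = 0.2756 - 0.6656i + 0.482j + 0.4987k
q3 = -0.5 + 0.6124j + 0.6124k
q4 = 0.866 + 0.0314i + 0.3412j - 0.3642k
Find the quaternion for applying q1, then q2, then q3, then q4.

q2 · q1 = 0.2885 - 0.935i - 0.143j + 0.1488k
q3 · q2 · q1 = -0.1478 + 0.6462i - 0.3244j + 0.6749k
q4 · q3 · q2 · q1 = 0.2082 + 0.6671i - 0.5879j + 0.4076k
0.2082 + 0.6671i - 0.5879j + 0.4076k


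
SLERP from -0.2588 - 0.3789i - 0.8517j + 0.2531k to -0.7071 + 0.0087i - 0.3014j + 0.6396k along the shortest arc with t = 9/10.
-0.685 - 0.0358i - 0.3779j + 0.6218k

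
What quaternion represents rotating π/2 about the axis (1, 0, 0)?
0.7071 + 0.7071i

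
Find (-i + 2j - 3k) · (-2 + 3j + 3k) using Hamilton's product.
3 + 17i - j + 3k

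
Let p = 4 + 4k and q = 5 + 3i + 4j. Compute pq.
20 - 4i + 28j + 20k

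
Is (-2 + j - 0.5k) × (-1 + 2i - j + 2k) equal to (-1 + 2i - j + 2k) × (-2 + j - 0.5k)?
No: pq = 4 - 2.5i - 5.5k ≠ 4 - 5.5i + 2j - 1.5k = qp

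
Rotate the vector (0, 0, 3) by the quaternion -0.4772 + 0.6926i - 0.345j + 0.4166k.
(2.719, 1.121, -0.592)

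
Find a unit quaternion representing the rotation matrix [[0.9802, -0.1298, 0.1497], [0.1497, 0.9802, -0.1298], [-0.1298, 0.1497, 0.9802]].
0.9925 + 0.0704i + 0.0704j + 0.0704k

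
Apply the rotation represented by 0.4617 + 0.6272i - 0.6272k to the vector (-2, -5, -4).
(-0.175, 6.343, -2.175)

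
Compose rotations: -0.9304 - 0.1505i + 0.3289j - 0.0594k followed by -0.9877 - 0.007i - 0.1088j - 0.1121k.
0.947 + 0.1985i - 0.2072j + 0.1443k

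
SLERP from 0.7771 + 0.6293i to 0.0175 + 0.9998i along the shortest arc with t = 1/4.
0.6225 + 0.7826i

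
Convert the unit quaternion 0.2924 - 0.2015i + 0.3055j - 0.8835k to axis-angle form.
axis = (-0.2107, 0.3195, -0.9239), θ = 146°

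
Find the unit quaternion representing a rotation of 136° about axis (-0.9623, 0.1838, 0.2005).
0.3746 - 0.8922i + 0.1704j + 0.1859k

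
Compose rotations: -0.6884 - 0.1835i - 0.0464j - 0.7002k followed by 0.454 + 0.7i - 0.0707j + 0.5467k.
0.1954 - 0.4903i + 0.4174j - 0.7397k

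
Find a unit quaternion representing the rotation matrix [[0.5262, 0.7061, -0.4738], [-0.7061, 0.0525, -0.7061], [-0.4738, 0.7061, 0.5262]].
0.7254 + 0.4867i - 0.4867k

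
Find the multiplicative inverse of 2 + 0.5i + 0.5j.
0.4444 - 0.1111i - 0.1111j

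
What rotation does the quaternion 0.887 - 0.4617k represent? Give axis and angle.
axis = (0, 0, -1), θ = 55°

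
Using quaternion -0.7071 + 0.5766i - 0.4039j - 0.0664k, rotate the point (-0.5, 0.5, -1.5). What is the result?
(-1.354, -0.955, -0.07)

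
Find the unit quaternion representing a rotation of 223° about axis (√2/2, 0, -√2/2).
-0.3665 + 0.6579i - 0.6579k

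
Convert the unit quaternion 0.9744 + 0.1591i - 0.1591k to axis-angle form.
axis = (√2/2, 0, -√2/2), θ = 26°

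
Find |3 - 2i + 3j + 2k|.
√26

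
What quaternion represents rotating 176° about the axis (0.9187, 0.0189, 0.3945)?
0.0349 + 0.9181i + 0.0189j + 0.3943k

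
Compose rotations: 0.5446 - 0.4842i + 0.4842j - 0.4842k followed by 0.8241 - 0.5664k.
0.1746 - 0.1248i + 0.6733j - 0.7075k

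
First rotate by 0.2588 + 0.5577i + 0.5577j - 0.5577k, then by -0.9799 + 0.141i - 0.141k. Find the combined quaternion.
-0.4109 - 0.4314i - 0.5465j + 0.5886k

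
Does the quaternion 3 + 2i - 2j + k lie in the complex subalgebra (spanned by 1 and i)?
No. The quaternion 3 + 2i - 2j + k has j-coefficient y = -2 and k-coefficient z = 1, not both zero, so it does not lie in the complex subalgebra spanned by 1 and i.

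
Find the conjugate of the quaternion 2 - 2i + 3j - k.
2 + 2i - 3j + k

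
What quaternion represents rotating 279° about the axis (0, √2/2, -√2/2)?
-0.7604 + 0.4592j - 0.4592k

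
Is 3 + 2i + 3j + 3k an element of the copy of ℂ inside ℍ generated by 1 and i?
No. The quaternion 3 + 2i + 3j + 3k has j-coefficient y = 3 and k-coefficient z = 3, not both zero, so it does not lie in the complex subalgebra spanned by 1 and i.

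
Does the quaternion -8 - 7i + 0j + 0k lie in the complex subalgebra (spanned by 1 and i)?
Yes. The quaternion -8 - 7i has j- and k-coefficients y = z = 0, so it lies in the complex subalgebra spanned by 1 and i.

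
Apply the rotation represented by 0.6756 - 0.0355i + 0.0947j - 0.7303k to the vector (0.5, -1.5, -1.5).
(-1.782, -0.257, -1.228)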